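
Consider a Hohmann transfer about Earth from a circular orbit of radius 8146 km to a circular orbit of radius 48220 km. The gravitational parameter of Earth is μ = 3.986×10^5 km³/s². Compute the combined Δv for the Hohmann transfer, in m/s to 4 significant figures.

Δv = 3484 m/s

Semi-major axis of the transfer orbit: a_t = (8146 + 48220)/2 = 28183 km.
At r₁ the circular-orbit speed is v₁ = √(μ/r₁) = 6.995 km/s.
Transfer-orbit speed at r₁ (vis-viva): v_p = √[μ(2/r₁ − 1/a_t)] = 9.150 km/s.
First burn Δv₁ = |v_p − v₁| = 2.155 km/s.
At r₂, v₂ = √(μ/r₂) = 2.875 km/s.
Transfer-orbit speed at r₂: v_a = √[μ(2/r₂ − 1/a_t)] = 1.546 km/s.
Second burn Δv₂ = |v₂ − v_a| = 1.329 km/s.
Δv = Δv₁ + Δv₂ = 2.155 + 1.329 = 3.484 km/s.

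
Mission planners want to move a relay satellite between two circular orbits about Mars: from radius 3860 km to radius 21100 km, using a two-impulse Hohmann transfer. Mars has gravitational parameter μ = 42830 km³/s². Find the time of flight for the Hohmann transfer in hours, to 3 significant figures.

t = 5.88 hours

The Hohmann ellipse has a_t = (r₁ + r₂)/2 = 12480 km.
Transfer time t = π√(a_t³/μ) = π√((12480)³ / 42830) = 21160 s.
Converting: 21160 s ÷ 3600 s/hour = 5.88 hours.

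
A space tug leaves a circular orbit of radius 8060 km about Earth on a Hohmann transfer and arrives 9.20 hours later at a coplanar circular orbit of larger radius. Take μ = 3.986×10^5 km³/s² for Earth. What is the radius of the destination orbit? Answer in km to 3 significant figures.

Transfer time t = 9.20 hours = 33120 s, and t = π√(a_t³/μ).
So a_t = (μ t²/π²)^(1/3) = (3.986×10^5 × (33120)² / π²)^(1/3) = 35384 km.
Since a_t = (r₁ + r₂)/2, r₂ = 2a_t − r₁ = 2×35384 − 8060 = 62708 km.

r₂ = 62700 km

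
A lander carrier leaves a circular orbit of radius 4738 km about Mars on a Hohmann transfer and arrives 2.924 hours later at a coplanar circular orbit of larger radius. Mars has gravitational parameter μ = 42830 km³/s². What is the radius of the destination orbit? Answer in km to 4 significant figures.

r₂ = 10930 km

Transfer time t = 2.924 hours = 10526.4 s, and t = π√(a_t³/μ).
So a_t = (μ t²/π²)^(1/3) = (42830 × (10526.4)² / π²)^(1/3) = 7834.3 km.
Since a_t = (r₁ + r₂)/2, r₂ = 2a_t − r₁ = 2×7834.3 − 4738 = 10930.6 km.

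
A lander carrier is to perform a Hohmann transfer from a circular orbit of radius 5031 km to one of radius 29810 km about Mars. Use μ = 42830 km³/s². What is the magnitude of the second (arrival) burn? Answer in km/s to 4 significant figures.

Semi-major axis of the transfer orbit: a_t = (5031 + 29810)/2 = 17420.5 km.
On the circular orbit at r = 29810 km, v_c = √(μ/r) = 1.19865 km/s.
Vis-viva on the transfer ellipse at r = 29810 km gives v_t = √[μ(2/r − 1/a_t)] = 0.644154 km/s.
Δv₂ = |v_t − v_c| = |0.644154 − 1.19865| = 0.5545 km/s.

Δv₂ = 0.5545 km/s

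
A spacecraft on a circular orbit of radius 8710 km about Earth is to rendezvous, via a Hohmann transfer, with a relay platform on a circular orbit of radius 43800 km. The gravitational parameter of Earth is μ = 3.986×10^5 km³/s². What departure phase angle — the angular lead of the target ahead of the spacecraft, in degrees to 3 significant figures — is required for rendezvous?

Semi-major axis of the transfer orbit: a_t = (8710 + 43800)/2 = 26255 km.
Transfer time t = π√(a_t³/μ) = 21170 s.
The target's mean motion on its circular orbit is ω₂ = √(μ/r₂³) = 6.887×10^-5 rad/s.
Angle swept by the target during transfer: ω₂·t = 1.458 rad = 83.54°.
Arrival is 180° from departure on the ellipse, so φ = 180° − 83.54° = 96.5°.

φ = 96.5°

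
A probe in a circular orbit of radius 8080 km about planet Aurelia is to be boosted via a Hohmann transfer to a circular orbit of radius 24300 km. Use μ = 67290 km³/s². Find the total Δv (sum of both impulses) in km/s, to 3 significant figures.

Δv = 1.14 km/s

The Hohmann ellipse has a_t = (r₁ + r₂)/2 = 16190 km.
At r₁ the circular-orbit speed is v₁ = √(μ/r₁) = 2.8858 km/s.
Transfer-orbit speed at r₁ (v² = μ(2/r − 1/a)): v_p = √[μ(2/r₁ − 1/a_t)] = 3.5355 km/s.
First burn Δv₁ = |v_p − v₁| = 0.6497 km/s.
At r₂, v₂ = √(μ/r₂) = 1.6641 km/s.
Transfer-orbit speed at r₂: v_a = √[μ(2/r₂ − 1/a_t)] = 1.1756 km/s.
Second burn Δv₂ = |v₂ − v_a| = 0.4885 km/s.
Δv = Δv₁ + Δv₂ = 0.6497 + 0.4885 = 1.138 km/s.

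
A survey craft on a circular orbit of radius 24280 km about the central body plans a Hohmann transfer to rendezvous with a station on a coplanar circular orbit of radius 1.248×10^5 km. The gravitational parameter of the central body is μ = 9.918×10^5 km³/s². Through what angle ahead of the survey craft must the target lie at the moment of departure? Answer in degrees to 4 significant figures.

Transfer-ellipse semi-major axis a_t = (r₁ + r₂)/2 = (24280 + 1.248×10^5)/2 = 74540 km.
Transfer time t = π√(a_t³/μ) = 64198.1 s.
Target angular speed ω₂ = √(μ/r₂³) = 2.25886×10^-5 rad/s.
Angle swept by the target during transfer: ω₂·t = 1.45015 rad = 83.09°.
Arrival is 180° from departure on the ellipse, so φ = 180° − 83.09° = 96.91°.

φ = 96.91°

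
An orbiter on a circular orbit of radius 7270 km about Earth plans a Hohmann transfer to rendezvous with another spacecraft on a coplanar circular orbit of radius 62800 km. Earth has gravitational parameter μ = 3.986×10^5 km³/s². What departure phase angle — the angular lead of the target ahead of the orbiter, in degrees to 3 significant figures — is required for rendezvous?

φ = 105°

Semi-major axis of the transfer orbit: a_t = (7270 + 62800)/2 = 35035 km.
Transfer time t = π√(a_t³/μ) = 32630 s.
The target's mean motion on its circular orbit is ω₂ = √(μ/r₂³) = 4.012×10^-5 rad/s.
Angle swept by the target during transfer: ω₂·t = 1.309 rad = 75.00°.
Arrival is 180° from departure on the ellipse, so φ = 180° − 75.00° = 105°.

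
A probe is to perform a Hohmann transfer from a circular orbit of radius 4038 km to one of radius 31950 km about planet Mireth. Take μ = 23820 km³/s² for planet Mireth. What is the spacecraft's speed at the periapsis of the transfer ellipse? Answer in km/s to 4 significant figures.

Transfer-ellipse semi-major axis a_t = (r₁ + r₂)/2 = (4038 + 31950)/2 = 17994 km.
At periapsis, r = 4038 km.
Applying v² = μ(2/r − 1/a_t): v = 3.236 km/s.

v = 3.236 km/s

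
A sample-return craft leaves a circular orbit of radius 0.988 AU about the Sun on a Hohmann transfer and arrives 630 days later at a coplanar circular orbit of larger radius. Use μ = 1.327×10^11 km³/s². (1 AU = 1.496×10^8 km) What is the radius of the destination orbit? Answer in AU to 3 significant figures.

In km: r₁ = 0.988 × 1.496×10^8 = 1.478048×10^8 km.
Transfer time t = 630 days = 5.4432×10^7 s, and t = π√(a_t³/μ).
So a_t = (μ t²/π²)^(1/3) = (1.327×10^11 × (5.4432×10^7)² / π²)^(1/3) = 3.4153×10^8 km.
Since a_t = (r₁ + r₂)/2, r₂ = 2a_t − r₁ = 2×3.4153×10^8 − 1.478048×10^8 = 5.352552×10^8 km.
In AU: r₂ = 5.352552×10^8 / 1.496×10^8 = 3.58 AU.

r₂ = 3.58 AU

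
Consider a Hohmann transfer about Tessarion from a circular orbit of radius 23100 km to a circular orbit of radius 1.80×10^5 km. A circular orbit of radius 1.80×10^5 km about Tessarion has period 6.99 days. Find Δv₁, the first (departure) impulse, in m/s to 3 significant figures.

Δv₁ = 1730 m/s

From Kepler's third law T² = 4π²r³/μ at r = 1.80×10^5 km, T = 6.99 days = 6.99 × 86400 s = 6.03936×10^5 s: μ = 4π²r³/T² = 6.31241×10^5 km³/s².
Semi-major axis of the transfer orbit: a_t = (23100 + 1.800×10^5)/2 = 1.0155×10^5 km.
Circular speed at r = 23100 km: v_c = √(μ/r) = 5.2275 km/s.
Transfer-orbit speed at the same r (vis-viva, a = a_t): v_t = √[μ(2/r − 1/a_t)] = 6.9597 km/s.
Δv₁ = |v_t − v_c| = |6.9597 − 5.2275| = 1.732 km/s.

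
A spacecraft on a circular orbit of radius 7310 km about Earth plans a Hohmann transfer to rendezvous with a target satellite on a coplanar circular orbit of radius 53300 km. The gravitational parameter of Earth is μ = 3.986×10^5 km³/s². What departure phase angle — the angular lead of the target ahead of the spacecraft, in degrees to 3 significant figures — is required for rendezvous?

φ = 103°

Transfer-ellipse semi-major axis a_t = (r₁ + r₂)/2 = (7310 + 53300)/2 = 30305 km.
Transfer time t = π√(a_t³/μ) = 26250 s.
Target angular speed ω₂ = √(μ/r₂³) = 5.131×10^-5 rad/s.
Angle swept by the target during transfer: ω₂·t = 1.3469 rad = 77.17°.
The spacecraft traverses 180° on the transfer ellipse, so the target must lead by 180° − 77.17° = 103°.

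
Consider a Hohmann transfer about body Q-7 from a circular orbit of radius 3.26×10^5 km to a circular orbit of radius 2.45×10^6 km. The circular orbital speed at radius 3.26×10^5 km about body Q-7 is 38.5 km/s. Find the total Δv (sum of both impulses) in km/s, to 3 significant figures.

From the circular-orbit relation v² = μ/r at r = 3.26×10^5 km: μ = v²r = (38.5)² × 3.26×10^5 = 4.83214×10^8 km³/s².
The Hohmann ellipse has a_t = (r₁ + r₂)/2 = 1.388×10^6 km.
Circular speed at r₁: v₁ = √(μ/r₁) = √(4.83214×10^8/3.260×10^5) = 38.50 km/s.
Transfer-orbit speed at r₁ (v² = μ(2/r − 1/a)): v_p = √[μ(2/r₁ − 1/a_t)] = 51.15 km/s.
First burn Δv₁ = |v_p − v₁| = 12.65 km/s.
At r₂, v₂ = √(μ/r₂) = 14.044 km/s.
Transfer-orbit speed at r₂: v_a = √[μ(2/r₂ − 1/a_t)] = 6.8061 km/s.
Second burn Δv₂ = |v₂ − v_a| = 7.238 km/s.
Total Δv = Δv₁ + Δv₂ = 19.89 km/s.

Δv = 19.9 km/s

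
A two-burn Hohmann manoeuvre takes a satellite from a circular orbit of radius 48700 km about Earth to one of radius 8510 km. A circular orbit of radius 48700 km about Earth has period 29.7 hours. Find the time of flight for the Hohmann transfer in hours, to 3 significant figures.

t = 6.68 hours

From Kepler's third law T² = 4π²r³/μ at r = 48700 km, T = 29.7 hours = 29.7 × 3600 s = 1.0692×10^5 s: μ = 4π²r³/T² = 3.98868×10^5 km³/s².
Semi-major axis of the transfer orbit: a_t = (48700 + 8510)/2 = 28605 km.
Half the transfer-orbit period gives t = π√(a_t³/μ) = 24065.7 s.
Converting: 24065.7 s ÷ 3600 s/hour = 6.68 hours.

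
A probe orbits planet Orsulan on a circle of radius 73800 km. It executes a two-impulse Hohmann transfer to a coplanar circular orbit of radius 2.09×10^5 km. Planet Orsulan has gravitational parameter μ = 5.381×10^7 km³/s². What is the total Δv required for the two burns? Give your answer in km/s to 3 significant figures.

Δv = 10.3 km/s

Transfer-ellipse semi-major axis a_t = (r₁ + r₂)/2 = (73800 + 2.090×10^5)/2 = 1.414×10^5 km.
Circular speed at r₁: v₁ = √(μ/r₁) = √(5.381×10^7/73800) = 27.0025 km/s.
On the transfer ellipse at r₁, vis-viva equation gives v_p = √[μ(2/r₁ − 1/a_t)] = 32.8286 km/s.
First burn Δv₁ = |v_p − v₁| = 5.826 km/s.
At r₂, v₂ = √(μ/r₂) = 16.046 km/s.
Transfer-orbit speed at r₂: v_a = √[μ(2/r₂ − 1/a_t)] = 11.592 km/s.
Second burn Δv₂ = |v₂ − v_a| = 4.454 km/s.
Δv = Δv₁ + Δv₂ = 5.826 + 4.454 = 10.28 km/s.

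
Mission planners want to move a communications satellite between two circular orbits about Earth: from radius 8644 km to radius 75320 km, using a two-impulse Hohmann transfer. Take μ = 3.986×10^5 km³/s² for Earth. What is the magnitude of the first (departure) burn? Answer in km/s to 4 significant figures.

The Hohmann ellipse has a_t = (r₁ + r₂)/2 = 41982 km.
On the circular orbit at r = 8644 km, v_c = √(μ/r) = 6.791 km/s.
Vis-viva on the transfer ellipse at r = 8644 km gives v_t = √[μ(2/r − 1/a_t)] = 9.096 km/s.
Δv₁ = |v_t − v_c| = |9.096 − 6.791| = 2.305 km/s.

Δv₁ = 2.305 km/s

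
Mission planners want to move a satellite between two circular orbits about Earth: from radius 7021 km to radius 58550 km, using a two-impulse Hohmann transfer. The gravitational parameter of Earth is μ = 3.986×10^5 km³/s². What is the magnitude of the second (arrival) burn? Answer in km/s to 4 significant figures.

Δv₂ = 1.402 km/s

Semi-major axis of the transfer orbit: a_t = (7021 + 58550)/2 = 32785.5 km.
Circular speed at r = 58550 km: v_c = √(μ/r) = 2.609 km/s.
Transfer-orbit speed at the same r (vis-viva, a = a_t): v_t = √[μ(2/r − 1/a_t)] = 1.207 km/s.
Δv₂ = |v_t − v_c| = |1.207 − 2.609| = 1.402 km/s.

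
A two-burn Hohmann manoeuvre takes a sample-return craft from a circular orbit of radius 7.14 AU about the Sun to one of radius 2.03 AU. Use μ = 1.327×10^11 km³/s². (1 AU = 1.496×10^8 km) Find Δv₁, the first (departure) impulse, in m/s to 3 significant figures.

In km: r₁ = 7.14 × 1.496×10^8 = 1.068144×10^9 km; r₂ = 2.03 × 1.496×10^8 = 3.03688×10^8 km.
Transfer-ellipse semi-major axis a_t = (r₁ + r₂)/2 = (1.068144×10^9 + 3.03688×10^8)/2 = 6.85916×10^8 km.
On the circular orbit at r = 1.068144×10^9 km, v_c = √(μ/r) = 11.14604 km/s.
Transfer-orbit speed at the same r (vis-viva, a = a_t): v_t = √[μ(2/r − 1/a_t)] = 7.416498 km/s.
Δv₁ = |v_t − v_c| = |7.416498 − 11.14604| = 3.730 km/s.

Δv₁ = 3730 m/s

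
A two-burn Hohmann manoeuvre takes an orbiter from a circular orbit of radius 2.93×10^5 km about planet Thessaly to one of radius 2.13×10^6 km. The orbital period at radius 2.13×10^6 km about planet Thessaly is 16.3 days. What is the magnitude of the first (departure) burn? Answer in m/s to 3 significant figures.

Δv₁ = 8350 m/s

From Kepler's third law T² = 4π²r³/μ at r = 2.13×10^6 km, T = 16.3 days = 16.3 × 86400 s = 1.40832×10^6 s: μ = 4π²r³/T² = 1.92352×10^8 km³/s².
The Hohmann ellipse has a_t = (r₁ + r₂)/2 = 1.2115×10^6 km.
On the circular orbit at r = 2.930×10^5 km, v_c = √(μ/r) = 25.622 km/s.
Vis-viva on the transfer ellipse at r = 2.930×10^5 km gives v_t = √[μ(2/r − 1/a_t)] = 33.974 km/s.
Δv₁ = |v_t − v_c| = |33.974 − 25.622| = 8.352 km/s.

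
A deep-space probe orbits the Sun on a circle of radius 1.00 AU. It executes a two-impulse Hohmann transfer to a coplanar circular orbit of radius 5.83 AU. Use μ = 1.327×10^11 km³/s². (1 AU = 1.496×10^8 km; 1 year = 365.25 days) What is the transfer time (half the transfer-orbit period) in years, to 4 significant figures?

t = 3.156 years

In km: r₁ = 1.00 × 1.496×10^8 = 1.496×10^8 km; r₂ = 5.83 × 1.496×10^8 = 8.72168×10^8 km.
The Hohmann ellipse has a_t = (r₁ + r₂)/2 = 5.10884×10^8 km.
Transfer time t = π√(a_t³/μ) = π√((5.10884×10^8)³ / 1.327×10^11) = 9.959×10^7 s.
Converting: 9.959×10^7 s ÷ 3.15576×10^7 s/year (365.25 × 86400) = 3.156 years.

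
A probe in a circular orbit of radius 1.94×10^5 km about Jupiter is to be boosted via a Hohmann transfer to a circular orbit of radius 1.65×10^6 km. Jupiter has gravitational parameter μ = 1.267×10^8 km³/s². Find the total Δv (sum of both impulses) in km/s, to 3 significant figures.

Semi-major axis of the transfer orbit: a_t = (1.940×10^5 + 1.650×10^6)/2 = 9.220×10^5 km.
At r₁ the circular-orbit speed is v₁ = √(μ/r₁) = 25.555680 km/s.
Transfer-orbit speed at r₁ (vis-viva equation): v_p = √[μ(2/r₁ − 1/a_t)] = 34.187233 km/s.
First burn Δv₁ = |v_p − v₁| = 8.6316 km/s.
Circular speed at r₂: v₂ = √(μ/r₂) = 8.7629 km/s.
Transfer-orbit speed at r₂: v_a = √[μ(2/r₂ − 1/a_t)] = 4.0196 km/s.
Second burn Δv₂ = |v₂ − v_a| = 4.7433 km/s.
Total Δv = Δv₁ + Δv₂ = 13.37 km/s.

Δv = 13.4 km/s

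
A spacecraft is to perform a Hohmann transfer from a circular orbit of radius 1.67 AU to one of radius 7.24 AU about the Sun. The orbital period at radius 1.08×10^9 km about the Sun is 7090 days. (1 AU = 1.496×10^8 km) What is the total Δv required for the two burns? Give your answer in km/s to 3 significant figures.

From Kepler's third law T² = 4π²r³/μ at r = 1.08×10^9 km, T = 7090 days = 7090 × 86400 s = 6.12576×10^8 s: μ = 4π²r³/T² = 1.32529×10^11 km³/s².
In km: r₁ = 1.67 × 1.496×10^8 = 2.49832×10^8 km; r₂ = 7.24 × 1.496×10^8 = 1.083104×10^9 km.
The Hohmann ellipse has a_t = (r₁ + r₂)/2 = 6.66468×10^8 km.
At r₁ the circular-orbit speed is v₁ = √(μ/r₁) = 23.032 km/s.
On the transfer ellipse at r₁, v² = μ(2/r − 1/a) gives v_p = √[μ(2/r₁ − 1/a_t)] = 29.361 km/s.
First burn Δv₁ = |v_p − v₁| = 6.329 km/s.
Circular speed at r₂: v₂ = √(μ/r₂) = 11.062 km/s.
Transfer-orbit speed at r₂: v_a = √[μ(2/r₂ − 1/a_t)] = 6.7726 km/s.
Second burn Δv₂ = |v₂ − v_a| = 4.289 km/s.
Δv = Δv₁ + Δv₂ = 6.329 + 4.289 = 10.62 km/s.

Δv = 10.6 km/s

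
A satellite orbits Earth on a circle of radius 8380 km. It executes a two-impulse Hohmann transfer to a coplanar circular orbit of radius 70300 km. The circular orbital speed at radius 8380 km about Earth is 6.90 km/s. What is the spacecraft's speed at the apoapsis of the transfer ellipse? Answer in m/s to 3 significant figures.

v = 1100 m/s

From the circular-orbit relation v² = μ/r at r = 8380 km: μ = v²r = (6.90)² × 8380 = 3.98972×10^5 km³/s².
Transfer-ellipse semi-major axis a_t = (r₁ + r₂)/2 = (8380 + 70300)/2 = 39340 km.
The apoapsis of the transfer ellipse is at r = 70300 km.
Vis-viva: v = √[μ(2/r − 1/a_t)] = √[3.98972×10^5 × (2/70300 − 1/39340)] = 1.100 km/s.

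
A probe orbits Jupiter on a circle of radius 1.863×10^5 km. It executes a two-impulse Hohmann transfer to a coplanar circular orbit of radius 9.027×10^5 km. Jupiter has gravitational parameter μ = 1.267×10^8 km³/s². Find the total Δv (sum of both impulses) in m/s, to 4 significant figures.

Transfer-ellipse semi-major axis a_t = (r₁ + r₂)/2 = (1.863×10^5 + 9.027×10^5)/2 = 5.445×10^5 km.
Circular speed at r₁: v₁ = √(μ/r₁) = √(1.267×10^8/1.863×10^5) = 26.08 km/s.
On the transfer ellipse at r₁, v² = μ(2/r − 1/a) gives v_p = √[μ(2/r₁ − 1/a_t)] = 33.58 km/s.
First burn Δv₁ = |v_p − v₁| = 7.500 km/s.
Circular speed at r₂: v₂ = √(μ/r₂) = 11.847 km/s.
Transfer-orbit speed at r₂: v_a = √[μ(2/r₂ − 1/a_t)] = 6.9299 km/s.
Second burn Δv₂ = |v₂ − v_a| = 4.917 km/s.
Total Δv = Δv₁ + Δv₂ = 12.42 km/s.

Δv = 12420 m/s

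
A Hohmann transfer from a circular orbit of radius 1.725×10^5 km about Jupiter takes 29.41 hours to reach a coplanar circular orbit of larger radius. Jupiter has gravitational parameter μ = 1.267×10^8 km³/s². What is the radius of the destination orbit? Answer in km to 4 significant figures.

r₂ = 8.756×10^5 km

Transfer time t = 29.41 hours = 1.05876×10^5 s, and t = π√(a_t³/μ).
So a_t = (μ t²/π²)^(1/3) = (1.267×10^8 × (1.05876×10^5)² / π²)^(1/3) = 5.2403×10^5 km.
Since a_t = (r₁ + r₂)/2, r₂ = 2a_t − r₁ = 2×5.2403×10^5 − 1.725×10^5 = 8.7556×10^5 km.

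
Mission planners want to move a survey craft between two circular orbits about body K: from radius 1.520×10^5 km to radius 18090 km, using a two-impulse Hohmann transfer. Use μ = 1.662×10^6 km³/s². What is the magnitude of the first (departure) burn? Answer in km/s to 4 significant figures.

Δv₁ = 1.782 km/s

Transfer-ellipse semi-major axis a_t = (r₁ + r₂)/2 = (1.520×10^5 + 18090)/2 = 85045 km.
On the circular orbit at r = 1.520×10^5 km, v_c = √(μ/r) = 3.307 km/s.
Vis-viva on the transfer ellipse at r = 1.520×10^5 km gives v_t = √[μ(2/r − 1/a_t)] = 1.525 km/s.
Δv₁ = |v_t − v_c| = |1.525 − 3.307| = 1.782 km/s.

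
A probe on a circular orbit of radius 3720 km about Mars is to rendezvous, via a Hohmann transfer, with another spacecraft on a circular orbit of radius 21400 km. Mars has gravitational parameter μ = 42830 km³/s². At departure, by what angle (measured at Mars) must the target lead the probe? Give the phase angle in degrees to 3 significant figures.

Semi-major axis of the transfer orbit: a_t = (3720 + 21400)/2 = 12560 km.
Transfer time t = π√(a_t³/μ) = 21367.8 s.
The target's mean motion on its circular orbit is ω₂ = √(μ/r₂³) = 6.61079×10^-5 rad/s.
Angle swept by the target during transfer: ω₂·t = 1.41258 rad = 80.93°.
The probe traverses 180° on the transfer ellipse, so the target must lead by 180° − 80.93° = 99.1°.

φ = 99.1°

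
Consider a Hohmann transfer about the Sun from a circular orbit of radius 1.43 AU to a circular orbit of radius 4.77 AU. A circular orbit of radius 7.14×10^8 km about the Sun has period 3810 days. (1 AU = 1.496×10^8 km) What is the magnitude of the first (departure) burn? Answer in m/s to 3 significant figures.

From Kepler's third law T² = 4π²r³/μ at r = 7.14×10^8 km, T = 3810 days = 3810 × 86400 s = 3.29184×10^8 s: μ = 4π²r³/T² = 1.32610×10^11 km³/s².
In km: r₁ = 1.43 × 1.496×10^8 = 2.13928×10^8 km; r₂ = 4.77 × 1.496×10^8 = 7.13592×10^8 km.
Semi-major axis of the transfer orbit: a_t = (2.13928×10^8 + 7.13592×10^8)/2 = 4.6376×10^8 km.
Circular speed at r = 2.13928×10^8 km: v_c = √(μ/r) = 24.897 km/s.
Vis-viva on the transfer ellipse at r = 2.13928×10^8 km gives v_t = √[μ(2/r − 1/a_t)] = 30.884 km/s.
Δv₁ = |v_t − v_c| = |30.884 − 24.897| = 5.987 km/s.

Δv₁ = 5990 m/s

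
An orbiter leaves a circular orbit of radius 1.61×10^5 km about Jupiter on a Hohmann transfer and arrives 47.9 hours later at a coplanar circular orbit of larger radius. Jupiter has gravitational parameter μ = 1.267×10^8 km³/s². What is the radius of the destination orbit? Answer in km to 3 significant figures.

Transfer time t = 47.9 hours = 1.7244×10^5 s, and t = π√(a_t³/μ).
So a_t = (μ t²/π²)^(1/3) = (1.267×10^8 × (1.7244×10^5)² / π²)^(1/3) = 7.2541×10^5 km.
Since a_t = (r₁ + r₂)/2, r₂ = 2a_t − r₁ = 2×7.2541×10^5 − 1.610×10^5 = 1.28982×10^6 km.

r₂ = 1.29×10^6 km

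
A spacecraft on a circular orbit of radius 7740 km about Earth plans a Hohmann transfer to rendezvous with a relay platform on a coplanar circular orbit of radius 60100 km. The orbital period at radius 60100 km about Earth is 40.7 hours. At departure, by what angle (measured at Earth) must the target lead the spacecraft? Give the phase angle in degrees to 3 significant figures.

From Kepler's third law T² = 4π²r³/μ at r = 60100 km, T = 40.7 hours = 40.7 × 3600 s = 1.4652×10^5 s: μ = 4π²r³/T² = 3.99199×10^5 km³/s².
Semi-major axis of the transfer orbit: a_t = (7740 + 60100)/2 = 33920 km.
The half-period of the transfer ellipse is t = π√(a_t³/μ) = 31060 s.
Target angular speed ω₂ = √(μ/r₂³) = 4.288×10^-5 rad/s.
Angle swept by the target during transfer: ω₂·t = 1.332 rad = 76.32°.
Arrival is 180° from departure on the ellipse, so φ = 180° − 76.32° = 104°.

φ = 104°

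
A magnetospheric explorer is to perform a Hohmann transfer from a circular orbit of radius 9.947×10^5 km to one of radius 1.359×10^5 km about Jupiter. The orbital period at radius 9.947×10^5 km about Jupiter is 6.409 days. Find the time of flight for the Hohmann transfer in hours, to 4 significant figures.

t = 32.95 hours

From Kepler's third law T² = 4π²r³/μ at r = 9.947×10^5 km, T = 6.409 days = 6.409 × 86400 s = 5.537376×10^5 s: μ = 4π²r³/T² = 1.26715×10^8 km³/s².
The Hohmann ellipse has a_t = (r₁ + r₂)/2 = 5.653×10^5 km.
Half the transfer-orbit period gives t = π√(a_t³/μ) = 1.1862×10^5 s.
Converting: 1.1862×10^5 s ÷ 3600 s/hour = 32.95 hours.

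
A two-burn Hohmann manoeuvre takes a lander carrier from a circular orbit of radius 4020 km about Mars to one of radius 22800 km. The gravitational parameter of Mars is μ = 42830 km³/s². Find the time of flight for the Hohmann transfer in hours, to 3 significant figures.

Semi-major axis of the transfer orbit: a_t = (4020 + 22800)/2 = 13410 km.
By Kepler's third law the transfer-orbit period is T = 2π√(a_t³/μ), so t = T/2 = 23570 s.
Converting: 23570 s ÷ 3600 s/hour = 6.55 hours.

t = 6.55 hours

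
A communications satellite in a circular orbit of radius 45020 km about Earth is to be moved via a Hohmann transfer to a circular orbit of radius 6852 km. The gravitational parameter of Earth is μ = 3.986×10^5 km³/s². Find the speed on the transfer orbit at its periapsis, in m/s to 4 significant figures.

v = 10050 m/s

Semi-major axis of the transfer orbit: a_t = (45020 + 6852)/2 = 25936 km.
The periapsis of the transfer ellipse is at r = 6852 km.
Applying v² = μ(2/r − 1/a_t): v = 10.05 km/s.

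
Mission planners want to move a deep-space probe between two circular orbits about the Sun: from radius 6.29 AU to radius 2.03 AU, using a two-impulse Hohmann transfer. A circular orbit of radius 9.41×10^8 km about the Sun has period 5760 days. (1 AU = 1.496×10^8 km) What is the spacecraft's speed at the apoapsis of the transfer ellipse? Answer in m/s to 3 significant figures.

From Kepler's third law T² = 4π²r³/μ at r = 9.41×10^8 km, T = 5760 days = 5760 × 86400 s = 4.97664×10^8 s: μ = 4π²r³/T² = 1.32818×10^11 km³/s².
In km: r₁ = 6.29 × 1.496×10^8 = 9.40984×10^8 km; r₂ = 2.03 × 1.496×10^8 = 3.03688×10^8 km.
Semi-major axis of the transfer orbit: a_t = (9.40984×10^8 + 3.03688×10^8)/2 = 6.22336×10^8 km.
At apoapsis, r = 9.40984×10^8 km.
Applying v² = μ(2/r − 1/a_t): v = 8.299 km/s.

v = 8300 m/s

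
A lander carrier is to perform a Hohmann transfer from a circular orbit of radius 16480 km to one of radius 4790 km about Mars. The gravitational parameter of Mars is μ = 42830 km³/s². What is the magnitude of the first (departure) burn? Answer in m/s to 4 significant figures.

Semi-major axis of the transfer orbit: a_t = (16480 + 4790)/2 = 10635 km.
On the circular orbit at r = 16480 km, v_c = √(μ/r) = 1.6121 km/s.
Vis-viva on the transfer ellipse at r = 16480 km gives v_t = √[μ(2/r − 1/a_t)] = 1.0819 km/s.
Δv₁ = |v_t − v_c| = |1.0819 − 1.6121| = 0.5302 km/s.

Δv₁ = 530.2 m/s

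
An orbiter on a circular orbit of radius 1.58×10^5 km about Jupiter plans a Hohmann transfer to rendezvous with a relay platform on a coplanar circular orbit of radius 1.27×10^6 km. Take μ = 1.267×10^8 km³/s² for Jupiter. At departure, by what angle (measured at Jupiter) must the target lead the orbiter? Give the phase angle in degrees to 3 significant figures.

Semi-major axis of the transfer orbit: a_t = (1.580×10^5 + 1.270×10^6)/2 = 7.140×10^5 km.
Transfer time t = π√(a_t³/μ) = 1.6839×10^5 s.
The target's mean motion on its circular orbit is ω₂ = √(μ/r₂³) = 7.8647×10^-6 rad/s.
Angle swept by the target during transfer: ω₂·t = 1.3243 rad = 75.88°.
The orbiter traverses 180° on the transfer ellipse, so the target must lead by 180° − 75.88° = 104°.

φ = 104°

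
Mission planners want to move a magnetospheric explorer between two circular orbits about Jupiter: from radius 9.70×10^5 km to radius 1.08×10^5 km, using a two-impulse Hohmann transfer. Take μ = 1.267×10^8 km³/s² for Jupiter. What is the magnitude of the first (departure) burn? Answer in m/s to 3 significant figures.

Transfer-ellipse semi-major axis a_t = (r₁ + r₂)/2 = (9.700×10^5 + 1.080×10^5)/2 = 5.390×10^5 km.
Circular speed at r = 9.700×10^5 km: v_c = √(μ/r) = 11.429 km/s.
Vis-viva on the transfer ellipse at r = 9.700×10^5 km gives v_t = √[μ(2/r − 1/a_t)] = 5.1159 km/s.
Δv₁ = |v_t − v_c| = |5.1159 − 11.429| = 6.313 km/s.

Δv₁ = 6310 m/s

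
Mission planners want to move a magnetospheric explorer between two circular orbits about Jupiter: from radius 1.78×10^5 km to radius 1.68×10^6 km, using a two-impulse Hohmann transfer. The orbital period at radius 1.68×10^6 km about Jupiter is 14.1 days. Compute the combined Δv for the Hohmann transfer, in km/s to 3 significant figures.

From Kepler's third law T² = 4π²r³/μ at r = 1.68×10^6 km, T = 14.1 days = 14.1 × 86400 s = 1.21824×10^6 s: μ = 4π²r³/T² = 1.26131×10^8 km³/s².
The Hohmann ellipse has a_t = (r₁ + r₂)/2 = 9.290×10^5 km.
At r₁ the circular-orbit speed is v₁ = √(μ/r₁) = 26.61956 km/s.
On the transfer ellipse at r₁, vis-viva equation gives v_p = √[μ(2/r₁ − 1/a_t)] = 35.79709 km/s.
First burn Δv₁ = |v_p − v₁| = 9.178 km/s.
At r₂, v₂ = √(μ/r₂) = 8.665 km/s.
Transfer-orbit speed at r₂: v_a = √[μ(2/r₂ − 1/a_t)] = 3.793 km/s.
Second burn Δv₂ = |v₂ − v_a| = 4.872 km/s.
Total Δv = Δv₁ + Δv₂ = 14.05 km/s.

Δv = 14.0 km/s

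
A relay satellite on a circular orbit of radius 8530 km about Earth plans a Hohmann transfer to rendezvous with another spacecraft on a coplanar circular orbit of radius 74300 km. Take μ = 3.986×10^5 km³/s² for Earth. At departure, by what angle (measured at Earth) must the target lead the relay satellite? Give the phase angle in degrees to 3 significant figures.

φ = 105°

The Hohmann ellipse has a_t = (r₁ + r₂)/2 = 41415 km.
The half-period of the transfer ellipse is t = π√(a_t³/μ) = 41939 s.
Target angular speed ω₂ = √(μ/r₂³) = 3.1173×10^-5 rad/s.
Angle swept by the target during transfer: ω₂·t = 1.3074 rad = 74.91°.
The relay satellite traverses 180° on the transfer ellipse, so the target must lead by 180° − 74.91° = 105°.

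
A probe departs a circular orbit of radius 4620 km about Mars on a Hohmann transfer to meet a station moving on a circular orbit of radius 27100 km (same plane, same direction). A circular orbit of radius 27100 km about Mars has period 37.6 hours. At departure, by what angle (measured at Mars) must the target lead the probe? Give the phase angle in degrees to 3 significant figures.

φ = 99.4°

From Kepler's third law T² = 4π²r³/μ at r = 27100 km, T = 37.6 hours = 37.6 × 3600 s = 1.3536×10^5 s: μ = 4π²r³/T² = 42883.2 km³/s².
The Hohmann ellipse has a_t = (r₁ + r₂)/2 = 15860 km.
Transfer time t = π√(a_t³/μ) = 30300 s.
The target's mean motion on its circular orbit is ω₂ = √(μ/r₂³) = 4.642×10^-5 rad/s.
Angle swept by the target during transfer: ω₂·t = 1.4065 rad = 80.59°.
The probe traverses 180° on the transfer ellipse, so the target must lead by 180° − 80.59° = 99.4°.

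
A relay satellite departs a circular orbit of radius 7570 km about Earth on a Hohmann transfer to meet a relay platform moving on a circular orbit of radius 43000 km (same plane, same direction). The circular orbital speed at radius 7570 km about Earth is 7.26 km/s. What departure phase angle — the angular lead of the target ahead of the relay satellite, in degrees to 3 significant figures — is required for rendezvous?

From the circular-orbit relation v² = μ/r at r = 7570 km: μ = v²r = (7.26)² × 7570 = 3.98997×10^5 km³/s².
The Hohmann ellipse has a_t = (r₁ + r₂)/2 = 25285 km.
Transfer time t = π√(a_t³/μ) = 19996.8 s.
The target's mean motion on its circular orbit is ω₂ = √(μ/r₂³) = 7.08405×10^-5 rad/s.
Angle swept by the target during transfer: ω₂·t = 1.41658 rad = 81.16°.
The relay satellite traverses 180° on the transfer ellipse, so the target must lead by 180° − 81.16° = 98.8°.

φ = 98.8°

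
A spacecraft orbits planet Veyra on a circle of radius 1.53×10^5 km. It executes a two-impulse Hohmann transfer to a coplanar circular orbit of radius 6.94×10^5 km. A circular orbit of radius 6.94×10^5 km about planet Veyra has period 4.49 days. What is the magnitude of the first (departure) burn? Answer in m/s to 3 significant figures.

Δv₁ = 6710 m/s

From Kepler's third law T² = 4π²r³/μ at r = 6.94×10^5 km, T = 4.49 days = 4.49 × 86400 s = 3.87936×10^5 s: μ = 4π²r³/T² = 8.76835×10^7 km³/s².
Transfer-ellipse semi-major axis a_t = (r₁ + r₂)/2 = (1.530×10^5 + 6.940×10^5)/2 = 4.235×10^5 km.
On the circular orbit at r = 1.530×10^5 km, v_c = √(μ/r) = 23.939 km/s.
Transfer-orbit speed at the same r (vis-viva, a = a_t): v_t = √[μ(2/r − 1/a_t)] = 30.645 km/s.
Δv₁ = |v_t − v_c| = |30.645 − 23.939| = 6.706 km/s.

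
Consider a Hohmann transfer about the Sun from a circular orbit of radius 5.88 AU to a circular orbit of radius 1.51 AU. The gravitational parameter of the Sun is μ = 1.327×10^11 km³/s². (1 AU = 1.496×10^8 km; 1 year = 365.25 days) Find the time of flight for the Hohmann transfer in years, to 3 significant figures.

t = 3.55 years

In km: r₁ = 5.88 × 1.496×10^8 = 8.79648×10^8 km; r₂ = 1.51 × 1.496×10^8 = 2.25896×10^8 km.
Transfer-ellipse semi-major axis a_t = (r₁ + r₂)/2 = (8.79648×10^8 + 2.25896×10^8)/2 = 5.52772×10^8 km.
By Kepler's third law the transfer-orbit period is T = 2π√(a_t³/μ), so t = T/2 = 1.121×10^8 s.
Converting: 1.121×10^8 s ÷ 3.15576×10^7 s/year (365.25 × 86400) = 3.55 years.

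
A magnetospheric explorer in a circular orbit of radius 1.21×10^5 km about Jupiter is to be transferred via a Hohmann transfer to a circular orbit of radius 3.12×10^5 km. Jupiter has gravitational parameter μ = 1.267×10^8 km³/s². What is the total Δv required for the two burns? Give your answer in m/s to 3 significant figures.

Transfer-ellipse semi-major axis a_t = (r₁ + r₂)/2 = (1.210×10^5 + 3.120×10^5)/2 = 2.165×10^5 km.
Circular speed at r₁: v₁ = √(μ/r₁) = √(1.267×10^8/1.210×10^5) = 32.359 km/s.
Transfer-orbit speed at r₁ (vis-viva equation): v_p = √[μ(2/r₁ − 1/a_t)] = 38.846 km/s.
First burn Δv₁ = |v_p − v₁| = 6.487 km/s.
Circular speed at r₂: v₂ = √(μ/r₂) = 20.15167 km/s.
Transfer-orbit speed at r₂: v_a = √[μ(2/r₂ − 1/a_t)] = 15.06519 km/s.
Second burn Δv₂ = |v₂ − v_a| = 5.086 km/s.
Δv = Δv₁ + Δv₂ = 6.487 + 5.086 = 11.57 km/s.

Δv = 11600 m/s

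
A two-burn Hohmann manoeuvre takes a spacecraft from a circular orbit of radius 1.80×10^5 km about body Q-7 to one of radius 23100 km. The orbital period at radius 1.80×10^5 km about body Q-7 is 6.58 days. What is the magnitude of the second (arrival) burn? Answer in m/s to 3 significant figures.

Δv₂ = 1840 m/s

From Kepler's third law T² = 4π²r³/μ at r = 1.80×10^5 km, T = 6.58 days = 6.58 × 86400 s = 5.68512×10^5 s: μ = 4π²r³/T² = 7.12357×10^5 km³/s².
Semi-major axis of the transfer orbit: a_t = (1.800×10^5 + 23100)/2 = 1.0155×10^5 km.
Circular speed at r = 23100 km: v_c = √(μ/r) = 5.553 km/s.
Transfer-orbit speed at the same r (vis-viva, a = a_t): v_t = √[μ(2/r − 1/a_t)] = 7.393 km/s.
Δv₂ = |v_t − v_c| = |7.393 − 5.553| = 1.840 km/s.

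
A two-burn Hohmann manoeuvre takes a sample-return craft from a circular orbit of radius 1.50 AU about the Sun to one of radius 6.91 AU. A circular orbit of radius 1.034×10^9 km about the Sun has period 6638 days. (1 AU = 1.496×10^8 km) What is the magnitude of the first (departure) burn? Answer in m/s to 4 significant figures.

From Kepler's third law T² = 4π²r³/μ at r = 1.034×10^9 km, T = 6638 days = 6638 × 86400 s = 5.735232×10^8 s: μ = 4π²r³/T² = 1.32684×10^11 km³/s².
In km: r₁ = 1.50 × 1.496×10^8 = 2.244×10^8 km; r₂ = 6.91 × 1.496×10^8 = 1.033736×10^9 km.
The Hohmann ellipse has a_t = (r₁ + r₂)/2 = 6.29068×10^8 km.
Circular speed at r = 2.244×10^8 km: v_c = √(μ/r) = 24.316 km/s.
Transfer-orbit speed at the same r (vis-viva, a = a_t): v_t = √[μ(2/r − 1/a_t)] = 31.171 km/s.
Δv₁ = |v_t − v_c| = |31.171 − 24.316| = 6.855 km/s.

Δv₁ = 6855 m/s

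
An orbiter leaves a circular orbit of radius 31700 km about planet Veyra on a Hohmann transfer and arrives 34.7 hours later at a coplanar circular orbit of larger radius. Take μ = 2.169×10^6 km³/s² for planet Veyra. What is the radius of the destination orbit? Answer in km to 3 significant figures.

Transfer time t = 34.7 hours = 1.2492×10^5 s, and t = π√(a_t³/μ).
So a_t = (μ t²/π²)^(1/3) = (2.169×10^6 × (1.2492×10^5)² / π²)^(1/3) = 1.5080×10^5 km.
Since a_t = (r₁ + r₂)/2, r₂ = 2a_t − r₁ = 2×1.5080×10^5 − 31700 = 2.699×10^5 km.

r₂ = 2.70×10^5 km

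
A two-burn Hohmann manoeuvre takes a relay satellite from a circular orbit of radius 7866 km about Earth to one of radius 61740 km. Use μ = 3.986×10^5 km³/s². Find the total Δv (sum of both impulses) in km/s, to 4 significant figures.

Δv = 3.696 km/s

The Hohmann ellipse has a_t = (r₁ + r₂)/2 = 34803 km.
Circular speed at r₁: v₁ = √(μ/r₁) = √(3.986×10^5/7866) = 7.1186 km/s.
Transfer-orbit speed at r₁ (vis-viva): v_p = √[μ(2/r₁ − 1/a_t)] = 9.4813 km/s.
First burn Δv₁ = |v_p − v₁| = 2.363 km/s.
At r₂, v₂ = √(μ/r₂) = 2.541 km/s.
Transfer-orbit speed at r₂: v_a = √[μ(2/r₂ − 1/a_t)] = 1.208 km/s.
Second burn Δv₂ = |v₂ − v_a| = 1.333 km/s.
Total Δv = Δv₁ + Δv₂ = 3.696 km/s.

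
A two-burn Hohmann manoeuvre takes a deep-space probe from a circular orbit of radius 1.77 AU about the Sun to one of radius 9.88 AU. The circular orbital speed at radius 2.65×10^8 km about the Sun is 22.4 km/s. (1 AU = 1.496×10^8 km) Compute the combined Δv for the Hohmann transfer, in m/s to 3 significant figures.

Δv = 11000 m/s

From the circular-orbit relation v² = μ/r at r = 2.65×10^8 km: μ = v²r = (22.4)² × 2.65×10^8 = 1.32966×10^11 km³/s².
In km: r₁ = 1.77 × 1.496×10^8 = 2.64792×10^8 km; r₂ = 9.88 × 1.496×10^8 = 1.478048×10^9 km.
The Hohmann ellipse has a_t = (r₁ + r₂)/2 = 8.7142×10^8 km.
Circular speed at r₁: v₁ = √(μ/r₁) = √(1.32966×10^11/2.64792×10^8) = 22.409 km/s.
Transfer-orbit speed at r₁ (v² = μ(2/r − 1/a)): v_p = √[μ(2/r₁ − 1/a_t)] = 29.184 km/s.
First burn Δv₁ = |v_p − v₁| = 6.775 km/s.
At r₂, v₂ = √(μ/r₂) = 9.4848 km/s.
Transfer-orbit speed at r₂: v_a = √[μ(2/r₂ − 1/a_t)] = 5.2284 km/s.
Second burn Δv₂ = |v₂ − v_a| = 4.256 km/s.
Δv = Δv₁ + Δv₂ = 6.775 + 4.256 = 11.03 km/s.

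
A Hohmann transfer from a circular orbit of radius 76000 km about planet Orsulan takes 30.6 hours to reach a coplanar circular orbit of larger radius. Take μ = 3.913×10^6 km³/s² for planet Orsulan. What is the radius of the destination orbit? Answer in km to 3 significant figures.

r₂ = 2.62×10^5 km

Transfer time t = 30.6 hours = 1.1016×10^5 s, and t = π√(a_t³/μ).
So a_t = (μ t²/π²)^(1/3) = (3.913×10^6 × (1.1016×10^5)² / π²)^(1/3) = 1.6882×10^5 km.
Since a_t = (r₁ + r₂)/2, r₂ = 2a_t − r₁ = 2×1.6882×10^5 − 76000 = 2.6164×10^5 km.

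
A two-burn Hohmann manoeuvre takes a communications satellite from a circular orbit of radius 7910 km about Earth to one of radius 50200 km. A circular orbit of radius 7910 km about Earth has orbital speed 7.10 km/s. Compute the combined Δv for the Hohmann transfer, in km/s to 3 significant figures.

Δv = 3.58 km/s

From the circular-orbit relation v² = μ/r at r = 7910 km: μ = v²r = (7.10)² × 7910 = 3.98743×10^5 km³/s².
The Hohmann ellipse has a_t = (r₁ + r₂)/2 = 29055 km.
Circular speed at r₁: v₁ = √(μ/r₁) = √(3.98743×10^5/7910) = 7.1000 km/s.
Transfer-orbit speed at r₁ (vis-viva): v_p = √[μ(2/r₁ − 1/a_t)] = 9.3325 km/s.
First burn Δv₁ = |v_p − v₁| = 2.2325 km/s.
At r₂, v₂ = √(μ/r₂) = 2.8183 km/s.
Transfer-orbit speed at r₂: v_a = √[μ(2/r₂ − 1/a_t)] = 1.4705 km/s.
Second burn Δv₂ = |v₂ − v_a| = 1.3478 km/s.
Total Δv = Δv₁ + Δv₂ = 3.580 km/s.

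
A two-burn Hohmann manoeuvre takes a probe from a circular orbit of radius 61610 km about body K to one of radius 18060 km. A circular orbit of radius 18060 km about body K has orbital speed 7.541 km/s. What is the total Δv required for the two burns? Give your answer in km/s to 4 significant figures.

From the circular-orbit relation v² = μ/r at r = 18060 km: μ = v²r = (7.541)² × 18060 = 1.02701×10^6 km³/s².
Semi-major axis of the transfer orbit: a_t = (61610 + 18060)/2 = 39835 km.
Circular speed at r₁: v₁ = √(μ/r₁) = √(1.02701×10^6/61610) = 4.083 km/s.
Transfer-orbit speed at r₁ (vis-viva equation): v_a = √[μ(2/r₁ − 1/a_t)] = 2.749 km/s.
First burn Δv₁ = |v_a − v₁| = 1.334 km/s.
At r₂, v₂ = √(μ/r₂) = 7.541 km/s.
Transfer-orbit speed at r₂: v_p = √[μ(2/r₂ − 1/a_t)] = 9.378 km/s.
Second burn Δv₂ = |v₂ − v_p| = 1.837 km/s.
Δv = Δv₁ + Δv₂ = 1.334 + 1.837 = 3.171 km/s.

Δv = 3.171 km/s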